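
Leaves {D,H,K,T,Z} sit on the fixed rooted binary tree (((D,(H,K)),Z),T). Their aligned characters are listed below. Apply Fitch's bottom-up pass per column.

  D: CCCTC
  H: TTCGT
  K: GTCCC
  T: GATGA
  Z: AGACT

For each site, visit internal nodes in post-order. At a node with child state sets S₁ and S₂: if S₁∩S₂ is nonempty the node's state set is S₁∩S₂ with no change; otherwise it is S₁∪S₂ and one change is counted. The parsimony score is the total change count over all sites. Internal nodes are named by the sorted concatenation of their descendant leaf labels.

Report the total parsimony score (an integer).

HK@0: {T} ∪ {G} = {G,T} (union, +1)
DHK@0: {C} ∪ {G,T} = {C,G,T} (union, +1)
DHKZ@0: {C,G,T} ∪ {A} = {A,C,G,T} (union, +1)
DHKTZ@0: {A,C,G,T} ∩ {G} = {G} (intersection, +0)
HK@1: {T} ∩ {T} = {T} (intersection, +0)
DHK@1: {C} ∪ {T} = {C,T} (union, +1)
DHKZ@1: {C,T} ∪ {G} = {C,G,T} (union, +1)
DHKTZ@1: {C,G,T} ∪ {A} = {A,C,G,T} (union, +1)
HK@2: {C} ∩ {C} = {C} (intersection, +0)
DHK@2: {C} ∩ {C} = {C} (intersection, +0)
DHKZ@2: {C} ∪ {A} = {A,C} (union, +1)
DHKTZ@2: {A,C} ∪ {T} = {A,C,T} (union, +1)
HK@3: {G} ∪ {C} = {C,G} (union, +1)
DHK@3: {T} ∪ {C,G} = {C,G,T} (union, +1)
DHKZ@3: {C,G,T} ∩ {C} = {C} (intersection, +0)
DHKTZ@3: {C} ∪ {G} = {C,G} (union, +1)
HK@4: {T} ∪ {C} = {C,T} (union, +1)
DHK@4: {C} ∩ {C,T} = {C} (intersection, +0)
DHKZ@4: {C} ∪ {T} = {C,T} (union, +1)
DHKTZ@4: {C,T} ∪ {A} = {A,C,T} (union, +1)
per-site changes: [3, 3, 2, 3, 3]; total = 14

14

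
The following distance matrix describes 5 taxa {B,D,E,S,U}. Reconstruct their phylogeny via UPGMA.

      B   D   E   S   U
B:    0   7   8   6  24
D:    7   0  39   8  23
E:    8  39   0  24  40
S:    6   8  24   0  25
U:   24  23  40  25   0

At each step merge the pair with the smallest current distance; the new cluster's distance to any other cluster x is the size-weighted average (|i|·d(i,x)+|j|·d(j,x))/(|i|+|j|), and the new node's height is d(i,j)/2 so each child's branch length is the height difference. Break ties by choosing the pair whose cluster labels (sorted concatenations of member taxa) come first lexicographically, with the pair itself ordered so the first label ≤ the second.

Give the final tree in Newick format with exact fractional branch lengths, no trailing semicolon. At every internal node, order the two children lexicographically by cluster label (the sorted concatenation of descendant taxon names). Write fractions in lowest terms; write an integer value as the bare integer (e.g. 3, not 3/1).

1. join B+S (d=6) ⇒ BS; edges |B|=3, |S|=3
  updated: d(BS,D)=15/2, d(BS,E)=16, d(BS,U)=49/2
2. join BS+D (d=15/2) ⇒ BDS; edges |BS|=3/4, |D|=15/4
  updated: d(BDS,E)=71/3, d(BDS,U)=24
3. join BDS+E (d=71/3) ⇒ BDES; edges |BDS|=97/12, |E|=71/6
  updated: d(BDES,U)=28
4. join BDES+U (d=28) ⇒ BDESU; edges |BDES|=13/6, |U|=14
final tree: ((((B:3,S:3):3/4,D:15/4):97/12,E:71/6):13/6,U:14)
total length: 559/12

((((B:3,S:3):3/4,D:15/4):97/12,E:71/6):13/6,U:14)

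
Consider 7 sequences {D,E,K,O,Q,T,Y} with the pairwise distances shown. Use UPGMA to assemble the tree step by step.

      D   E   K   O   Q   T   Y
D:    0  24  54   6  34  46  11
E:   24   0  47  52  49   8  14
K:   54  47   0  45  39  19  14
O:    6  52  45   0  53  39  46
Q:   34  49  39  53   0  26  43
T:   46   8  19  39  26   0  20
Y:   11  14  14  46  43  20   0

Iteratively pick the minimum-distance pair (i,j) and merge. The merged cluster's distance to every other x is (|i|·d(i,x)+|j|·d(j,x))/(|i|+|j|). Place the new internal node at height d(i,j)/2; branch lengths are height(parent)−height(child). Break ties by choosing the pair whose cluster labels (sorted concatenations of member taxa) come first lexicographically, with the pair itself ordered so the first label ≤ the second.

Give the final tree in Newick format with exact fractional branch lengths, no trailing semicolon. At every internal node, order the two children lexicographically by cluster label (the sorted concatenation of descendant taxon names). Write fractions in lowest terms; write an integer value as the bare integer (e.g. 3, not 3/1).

1. join D+O (d=6) ⇒ DO; edges |D|=3, |O|=3
  updated: d(DO,E)=38, d(DO,K)=99/2, d(DO,Q)=87/2, d(DO,T)=85/2, d(DO,Y)=57/2
2. join E+T (d=8) ⇒ ET; edges |E|=4, |T|=4
  updated: d(DO,ET)=161/4, d(ET,K)=33, d(ET,Q)=75/2, d(ET,Y)=17
3. join K+Y (d=14) ⇒ KY; edges |K|=7, |Y|=7
  updated: d(DO,KY)=39, d(ET,KY)=25, d(KY,Q)=41
4. join ET+KY (d=25) ⇒ EKTY; edges |ET|=17/2, |KY|=11/2
  updated: d(DO,EKTY)=317/8, d(EKTY,Q)=157/4
5. join EKTY+Q (d=157/4) ⇒ EKQTY; edges |EKTY|=57/8, |Q|=157/8
  updated: d(DO,EKQTY)=202/5
6. join DO+EKQTY (d=202/5) ⇒ DEKOQTY; edges |DO|=86/5, |EKQTY|=23/40
final tree: ((D:3,O:3):86/5,(((E:4,T:4):17/2,(K:7,Y:7):11/2):57/8,Q:157/8):23/40)
total length: 3461/40

((D:3,O:3):86/5,(((E:4,T:4):17/2,(K:7,Y:7):11/2):57/8,Q:157/8):23/40)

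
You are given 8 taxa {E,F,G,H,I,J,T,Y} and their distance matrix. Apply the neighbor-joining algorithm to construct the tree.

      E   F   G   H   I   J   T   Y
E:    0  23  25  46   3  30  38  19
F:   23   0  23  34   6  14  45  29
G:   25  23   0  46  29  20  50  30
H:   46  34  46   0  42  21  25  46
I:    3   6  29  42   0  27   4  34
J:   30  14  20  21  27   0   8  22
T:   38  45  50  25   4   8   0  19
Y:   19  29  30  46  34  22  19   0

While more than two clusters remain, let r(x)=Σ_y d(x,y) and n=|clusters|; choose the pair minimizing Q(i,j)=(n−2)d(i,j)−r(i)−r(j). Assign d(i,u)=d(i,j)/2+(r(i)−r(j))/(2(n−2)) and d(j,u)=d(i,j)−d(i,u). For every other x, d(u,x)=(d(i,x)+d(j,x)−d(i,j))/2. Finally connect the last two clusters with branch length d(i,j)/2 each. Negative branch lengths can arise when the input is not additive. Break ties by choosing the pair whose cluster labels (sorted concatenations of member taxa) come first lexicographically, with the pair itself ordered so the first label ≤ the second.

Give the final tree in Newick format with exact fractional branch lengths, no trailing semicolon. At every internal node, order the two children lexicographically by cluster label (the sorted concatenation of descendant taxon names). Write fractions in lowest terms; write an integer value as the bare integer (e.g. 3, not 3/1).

1. join E+I (d=3, Q=-311) ⇒ EI; edges |E|=19/4, |I|=-7/4
  updated: d(EI,F)=13, d(EI,G)=51/2, d(EI,H)=85/2, d(EI,J)=27, d(EI,T)=39/2, d(EI,Y)=25
2. join H+T (d=25, Q=-256) ⇒ HT; edges |H|=173/10, |T|=77/10
  updated: d(EI,HT)=37/2, d(F,HT)=27, d(G,HT)=71/2, d(HT,J)=2, d(HT,Y)=20
3. join HT+J (d=2, Q=-180) ⇒ HJT; edges |HT|=13/4, |J|=-5/4
  updated: d(EI,HJT)=87/4, d(F,HJT)=39/2, d(G,HJT)=107/4, d(HJT,Y)=20
4. join HJT+Y (d=20, Q=-132) ⇒ HJTY; edges |HJT|=22/3, |Y|=38/3
  updated: d(EI,HJTY)=107/8, d(F,HJTY)=57/4, d(G,HJTY)=147/8
5. join EI+F (d=13, Q=-609/8) ⇒ EFI; edges |EI|=221/32, |F|=195/32
  updated: d(EFI,G)=71/4, d(EFI,HJTY)=117/16
6. join EFI+G (d=71/4, Q=-695/16) ⇒ EFGI; edges |EFI|=107/32, |G|=461/32
  updated: d(EFGI,HJTY)=127/32
7. join EFGI+HJTY (d=127/32) ⇒ EFGHIJTY; edges |EFGI|=127/64, |HJTY|=127/64
final tree: ((((E:19/4,I:-7/4):221/32,F:195/32):107/32,G:461/32):127/64,(((H:173/10,T:77/10):13/4,J:-5/4):22/3,Y:38/3):127/64)
total length: 2711/32

((((E:19/4,I:-7/4):221/32,F:195/32):107/32,G:461/32):127/64,(((H:173/10,T:77/10):13/4,J:-5/4):22/3,Y:38/3):127/64)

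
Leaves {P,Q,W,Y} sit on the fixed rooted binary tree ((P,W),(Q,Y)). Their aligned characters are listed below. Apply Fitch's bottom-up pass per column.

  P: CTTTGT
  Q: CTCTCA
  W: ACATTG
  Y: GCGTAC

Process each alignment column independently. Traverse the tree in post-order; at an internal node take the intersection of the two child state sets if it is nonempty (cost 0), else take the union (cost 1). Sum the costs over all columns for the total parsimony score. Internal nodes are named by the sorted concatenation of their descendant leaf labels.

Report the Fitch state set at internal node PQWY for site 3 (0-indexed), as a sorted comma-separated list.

[col 0] PW: children P:{C}, W:{A} ∪→ {A,C}; cost 1
[col 0] QY: children Q:{C}, Y:{G} ∪→ {C,G}; cost 1
[col 0] PQWY: children PW:{A,C}, QY:{C,G} ∩→ {C}; cost 0
[col 1] PW: children P:{T}, W:{C} ∪→ {C,T}; cost 1
[col 1] QY: children Q:{T}, Y:{C} ∪→ {C,T}; cost 1
[col 1] PQWY: children PW:{C,T}, QY:{C,T} ∩→ {C,T}; cost 0
[col 2] PW: children P:{T}, W:{A} ∪→ {A,T}; cost 1
[col 2] QY: children Q:{C}, Y:{G} ∪→ {C,G}; cost 1
[col 2] PQWY: children PW:{A,T}, QY:{C,G} ∪→ {A,C,G,T}; cost 1
[col 3] PW: children P:{T}, W:{T} ∩→ {T}; cost 0
[col 3] QY: children Q:{T}, Y:{T} ∩→ {T}; cost 0
[col 3] PQWY: children PW:{T}, QY:{T} ∩→ {T}; cost 0
[col 4] PW: children P:{G}, W:{T} ∪→ {G,T}; cost 1
[col 4] QY: children Q:{C}, Y:{A} ∪→ {A,C}; cost 1
[col 4] PQWY: children PW:{G,T}, QY:{A,C} ∪→ {A,C,G,T}; cost 1
[col 5] PW: children P:{T}, W:{G} ∪→ {G,T}; cost 1
[col 5] QY: children Q:{A}, Y:{C} ∪→ {A,C}; cost 1
[col 5] PQWY: children PW:{G,T}, QY:{A,C} ∪→ {A,C,G,T}; cost 1
per-site changes: [2, 2, 3, 0, 3, 3]; total = 13

T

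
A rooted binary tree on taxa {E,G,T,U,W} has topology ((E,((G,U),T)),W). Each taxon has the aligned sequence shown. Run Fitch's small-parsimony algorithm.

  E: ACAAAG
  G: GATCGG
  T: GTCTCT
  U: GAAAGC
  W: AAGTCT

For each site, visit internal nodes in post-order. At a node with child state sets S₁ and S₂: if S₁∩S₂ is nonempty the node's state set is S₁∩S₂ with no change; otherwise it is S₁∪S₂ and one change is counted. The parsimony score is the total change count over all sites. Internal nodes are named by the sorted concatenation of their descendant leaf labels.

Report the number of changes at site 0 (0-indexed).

[col 0] GU: children G:{G}, U:{G} ∩→ {G}; cost 0
[col 0] GTU: children GU:{G}, T:{G} ∩→ {G}; cost 0
[col 0] EGTU: children E:{A}, GTU:{G} ∪→ {A,G}; cost 1
[col 0] EGTUW: children EGTU:{A,G}, W:{A} ∩→ {A}; cost 0
[col 1] GU: children G:{A}, U:{A} ∩→ {A}; cost 0
[col 1] GTU: children GU:{A}, T:{T} ∪→ {A,T}; cost 1
[col 1] EGTU: children E:{C}, GTU:{A,T} ∪→ {A,C,T}; cost 1
[col 1] EGTUW: children EGTU:{A,C,T}, W:{A} ∩→ {A}; cost 0
[col 2] GU: children G:{T}, U:{A} ∪→ {A,T}; cost 1
[col 2] GTU: children GU:{A,T}, T:{C} ∪→ {A,C,T}; cost 1
[col 2] EGTU: children E:{A}, GTU:{A,C,T} ∩→ {A}; cost 0
[col 2] EGTUW: children EGTU:{A}, W:{G} ∪→ {A,G}; cost 1
[col 3] GU: children G:{C}, U:{A} ∪→ {A,C}; cost 1
[col 3] GTU: children GU:{A,C}, T:{T} ∪→ {A,C,T}; cost 1
[col 3] EGTU: children E:{A}, GTU:{A,C,T} ∩→ {A}; cost 0
[col 3] EGTUW: children EGTU:{A}, W:{T} ∪→ {A,T}; cost 1
[col 4] GU: children G:{G}, U:{G} ∩→ {G}; cost 0
[col 4] GTU: children GU:{G}, T:{C} ∪→ {C,G}; cost 1
[col 4] EGTU: children E:{A}, GTU:{C,G} ∪→ {A,C,G}; cost 1
[col 4] EGTUW: children EGTU:{A,C,G}, W:{C} ∩→ {C}; cost 0
[col 5] GU: children G:{G}, U:{C} ∪→ {C,G}; cost 1
[col 5] GTU: children GU:{C,G}, T:{T} ∪→ {C,G,T}; cost 1
[col 5] EGTU: children E:{G}, GTU:{C,G,T} ∩→ {G}; cost 0
[col 5] EGTUW: children EGTU:{G}, W:{T} ∪→ {G,T}; cost 1
per-site changes: [1, 2, 3, 3, 2, 3]; total = 14

1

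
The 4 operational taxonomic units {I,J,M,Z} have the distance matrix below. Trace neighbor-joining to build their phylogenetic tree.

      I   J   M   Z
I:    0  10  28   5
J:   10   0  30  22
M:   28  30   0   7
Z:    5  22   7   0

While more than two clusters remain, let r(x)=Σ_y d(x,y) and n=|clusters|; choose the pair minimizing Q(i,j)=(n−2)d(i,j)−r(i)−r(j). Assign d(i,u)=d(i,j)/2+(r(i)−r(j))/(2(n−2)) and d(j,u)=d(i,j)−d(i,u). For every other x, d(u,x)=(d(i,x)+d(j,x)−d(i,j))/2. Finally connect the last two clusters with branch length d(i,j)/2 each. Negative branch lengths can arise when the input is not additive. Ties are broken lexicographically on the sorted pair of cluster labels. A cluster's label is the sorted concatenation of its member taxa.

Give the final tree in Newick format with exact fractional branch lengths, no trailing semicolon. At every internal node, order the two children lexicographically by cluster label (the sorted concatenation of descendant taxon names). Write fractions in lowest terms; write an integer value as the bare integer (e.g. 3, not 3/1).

(((I:1/4,J:39/4):51/4,M:45/4):-17/8,Z:-17/8)

1. join I+J (d=10, Q=-85) ⇒ IJ; edges |I|=1/4, |J|=39/4
  updated: d(IJ,M)=24, d(IJ,Z)=17/2
2. join IJ+M (d=24, Q=-79/2) ⇒ IJM; edges |IJ|=51/4, |M|=45/4
  updated: d(IJM,Z)=-17/4
3. join IJM+Z (d=-17/4) ⇒ IJMZ; edges |IJM|=-17/8, |Z|=-17/8
final tree: (((I:1/4,J:39/4):51/4,M:45/4):-17/8,Z:-17/8)
total length: 119/4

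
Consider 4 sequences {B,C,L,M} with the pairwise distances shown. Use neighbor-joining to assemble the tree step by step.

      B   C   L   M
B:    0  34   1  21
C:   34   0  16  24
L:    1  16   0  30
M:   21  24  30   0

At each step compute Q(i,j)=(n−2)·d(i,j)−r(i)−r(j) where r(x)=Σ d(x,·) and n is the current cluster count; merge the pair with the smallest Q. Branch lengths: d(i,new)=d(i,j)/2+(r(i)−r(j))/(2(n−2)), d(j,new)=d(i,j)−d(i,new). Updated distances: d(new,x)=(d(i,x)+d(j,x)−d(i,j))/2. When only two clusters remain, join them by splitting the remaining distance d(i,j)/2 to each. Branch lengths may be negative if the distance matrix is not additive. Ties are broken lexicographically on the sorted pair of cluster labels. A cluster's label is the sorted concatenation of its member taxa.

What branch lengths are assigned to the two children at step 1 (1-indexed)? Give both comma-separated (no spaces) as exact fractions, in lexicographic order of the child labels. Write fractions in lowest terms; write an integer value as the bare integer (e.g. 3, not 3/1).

11/4,-7/4

1. join B+L (d=1, Q=-101) ⇒ BL; edges |B|=11/4, |L|=-7/4
  updated: d(BL,C)=49/2, d(BL,M)=25
2. join BL+C (d=49/2, Q=-147/2) ⇒ BCL; edges |BL|=51/4, |C|=47/4
  updated: d(BCL,M)=49/4
3. join BCL+M (d=49/4) ⇒ BCLM; edges |BCL|=49/8, |M|=49/8
final tree: (((B:11/4,L:-7/4):51/4,C:47/4):49/8,M:49/8)
total length: 151/4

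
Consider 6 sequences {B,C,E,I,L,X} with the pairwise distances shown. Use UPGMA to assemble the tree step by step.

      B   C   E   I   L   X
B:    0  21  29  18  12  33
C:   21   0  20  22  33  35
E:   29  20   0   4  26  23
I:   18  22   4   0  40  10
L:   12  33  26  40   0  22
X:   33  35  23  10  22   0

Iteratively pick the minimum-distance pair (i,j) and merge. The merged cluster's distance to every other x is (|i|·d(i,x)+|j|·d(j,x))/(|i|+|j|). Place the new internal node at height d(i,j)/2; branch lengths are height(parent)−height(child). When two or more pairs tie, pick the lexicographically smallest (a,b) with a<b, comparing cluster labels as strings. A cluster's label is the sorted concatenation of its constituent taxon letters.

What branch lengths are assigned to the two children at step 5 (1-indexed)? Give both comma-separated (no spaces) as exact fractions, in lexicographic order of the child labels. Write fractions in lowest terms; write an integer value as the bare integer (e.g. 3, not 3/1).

63/8,25/24

iteration 1: select E,I (d=4); attach at lengths (2, 2); label the merged cluster EI
  updated: d(B,EI)=47/2, d(C,EI)=21, d(EI,L)=33, d(EI,X)=33/2
iteration 2: select B,L (d=12); attach at lengths (6, 6); label the merged cluster BL
  updated: d(BL,C)=27, d(BL,EI)=113/4, d(BL,X)=55/2
iteration 3: select EI,X (d=33/2); attach at lengths (25/4, 33/4); label the merged cluster EIX
  updated: d(BL,EIX)=28, d(C,EIX)=77/3
iteration 4: select C,EIX (d=77/3); attach at lengths (77/6, 55/12); label the merged cluster CEIX
  updated: d(BL,CEIX)=111/4
iteration 5: select BL,CEIX (d=111/4); attach at lengths (63/8, 25/24); label the merged cluster BCEILX
final tree: ((B:6,L:6):63/8,(C:77/6,((E:2,I:2):25/4,X:33/4):55/12):25/24)
total length: 341/6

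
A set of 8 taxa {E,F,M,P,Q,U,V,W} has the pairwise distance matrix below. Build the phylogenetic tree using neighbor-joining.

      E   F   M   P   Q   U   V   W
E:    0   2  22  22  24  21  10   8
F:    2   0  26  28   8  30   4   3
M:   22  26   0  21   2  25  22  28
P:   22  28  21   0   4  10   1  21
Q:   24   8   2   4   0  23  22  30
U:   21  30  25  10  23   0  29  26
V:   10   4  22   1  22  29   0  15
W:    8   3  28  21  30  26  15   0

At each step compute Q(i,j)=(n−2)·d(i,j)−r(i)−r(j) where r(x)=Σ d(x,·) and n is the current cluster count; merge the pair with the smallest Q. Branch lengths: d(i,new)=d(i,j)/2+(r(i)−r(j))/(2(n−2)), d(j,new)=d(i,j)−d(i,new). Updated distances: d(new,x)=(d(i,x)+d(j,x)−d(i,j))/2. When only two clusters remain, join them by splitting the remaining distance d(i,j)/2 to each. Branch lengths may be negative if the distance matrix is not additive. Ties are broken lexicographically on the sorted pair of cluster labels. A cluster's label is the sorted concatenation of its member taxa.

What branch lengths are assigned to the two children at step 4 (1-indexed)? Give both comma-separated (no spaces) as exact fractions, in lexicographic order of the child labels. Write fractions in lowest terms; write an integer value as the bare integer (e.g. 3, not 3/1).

iteration 1: select M,Q (d=2, Q=-247); attach at lengths (15/4, -7/4); label the merged cluster MQ
  updated: d(E,MQ)=22, d(F,MQ)=16, d(MQ,P)=23/2, d(MQ,U)=23, d(MQ,V)=21, d(MQ,W)=28
iteration 2: select P,U (d=10, Q=-365/2); attach at lengths (9/20, 191/20); label the merged cluster PU
  updated: d(E,PU)=33/2, d(F,PU)=24, d(MQ,PU)=49/4, d(PU,V)=10, d(PU,W)=37/2
iteration 3: select MQ,PU (d=49/4, Q=-263/2); attach at lengths (67/8, 31/8); label the merged cluster MPQU
  updated: d(E,MPQU)=105/8, d(F,MPQU)=111/8, d(MPQU,V)=75/8, d(MPQU,W)=137/8
iteration 4: select MPQU,V (d=75/8, Q=-255/4); attach at lengths (173/24, 13/6); label the merged cluster MPQUV
  updated: d(E,MPQUV)=55/8, d(F,MPQUV)=17/4, d(MPQUV,W)=91/8
iteration 5: select E,MPQUV (d=55/8, Q=-205/8); attach at lengths (65/32, 155/32); label the merged cluster EMPQUV
  updated: d(EMPQUV,F)=-5/16, d(EMPQUV,W)=25/4
iteration 6: select EMPQUV,F (d=-5/16, Q=-143/16); attach at lengths (47/32, -57/32); label the merged cluster EFMPQUV
  updated: d(EFMPQUV,W)=153/32
iteration 7: select EFMPQUV,W (d=153/32); attach at lengths (153/64, 153/64); label the merged cluster EFMPQUVW
final tree: (((E:65/32,(((M:15/4,Q:-7/4):67/8,(P:9/20,U:191/20):31/8):173/24,V:13/6):155/32):47/32,F:-57/32):153/64,W:153/64)
total length: 1439/32

173/24,13/6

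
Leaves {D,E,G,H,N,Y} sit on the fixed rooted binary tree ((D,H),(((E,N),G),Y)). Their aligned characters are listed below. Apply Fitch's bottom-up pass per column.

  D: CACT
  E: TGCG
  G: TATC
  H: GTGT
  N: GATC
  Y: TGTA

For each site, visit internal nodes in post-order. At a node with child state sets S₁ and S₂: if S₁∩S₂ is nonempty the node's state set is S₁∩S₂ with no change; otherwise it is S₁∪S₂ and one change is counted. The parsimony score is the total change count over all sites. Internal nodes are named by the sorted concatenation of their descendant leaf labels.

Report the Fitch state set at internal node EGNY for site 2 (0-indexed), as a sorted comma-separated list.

[col 0] DH: children D:{C}, H:{G} ∪→ {C,G}; cost 1
[col 0] EN: children E:{T}, N:{G} ∪→ {G,T}; cost 1
[col 0] EGN: children EN:{G,T}, G:{T} ∩→ {T}; cost 0
[col 0] EGNY: children EGN:{T}, Y:{T} ∩→ {T}; cost 0
[col 0] DEGHNY: children DH:{C,G}, EGNY:{T} ∪→ {C,G,T}; cost 1
[col 1] DH: children D:{A}, H:{T} ∪→ {A,T}; cost 1
[col 1] EN: children E:{G}, N:{A} ∪→ {A,G}; cost 1
[col 1] EGN: children EN:{A,G}, G:{A} ∩→ {A}; cost 0
[col 1] EGNY: children EGN:{A}, Y:{G} ∪→ {A,G}; cost 1
[col 1] DEGHNY: children DH:{A,T}, EGNY:{A,G} ∩→ {A}; cost 0
[col 2] DH: children D:{C}, H:{G} ∪→ {C,G}; cost 1
[col 2] EN: children E:{C}, N:{T} ∪→ {C,T}; cost 1
[col 2] EGN: children EN:{C,T}, G:{T} ∩→ {T}; cost 0
[col 2] EGNY: children EGN:{T}, Y:{T} ∩→ {T}; cost 0
[col 2] DEGHNY: children DH:{C,G}, EGNY:{T} ∪→ {C,G,T}; cost 1
[col 3] DH: children D:{T}, H:{T} ∩→ {T}; cost 0
[col 3] EN: children E:{G}, N:{C} ∪→ {C,G}; cost 1
[col 3] EGN: children EN:{C,G}, G:{C} ∩→ {C}; cost 0
[col 3] EGNY: children EGN:{C}, Y:{A} ∪→ {A,C}; cost 1
[col 3] DEGHNY: children DH:{T}, EGNY:{A,C} ∪→ {A,C,T}; cost 1
per-site changes: [3, 3, 3, 3]; total = 12

T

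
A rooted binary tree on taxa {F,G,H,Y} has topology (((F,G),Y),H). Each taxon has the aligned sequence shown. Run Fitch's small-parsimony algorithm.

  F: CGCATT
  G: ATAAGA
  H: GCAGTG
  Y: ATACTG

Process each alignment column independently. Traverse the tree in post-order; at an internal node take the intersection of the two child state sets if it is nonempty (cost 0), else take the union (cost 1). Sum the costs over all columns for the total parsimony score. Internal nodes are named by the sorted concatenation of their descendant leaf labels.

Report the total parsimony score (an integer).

FG@0: {C} ∪ {A} = {A,C} (union, +1)
FGY@0: {A,C} ∩ {A} = {A} (intersection, +0)
FGHY@0: {A} ∪ {G} = {A,G} (union, +1)
FG@1: {G} ∪ {T} = {G,T} (union, +1)
FGY@1: {G,T} ∩ {T} = {T} (intersection, +0)
FGHY@1: {T} ∪ {C} = {C,T} (union, +1)
FG@2: {C} ∪ {A} = {A,C} (union, +1)
FGY@2: {A,C} ∩ {A} = {A} (intersection, +0)
FGHY@2: {A} ∩ {A} = {A} (intersection, +0)
FG@3: {A} ∩ {A} = {A} (intersection, +0)
FGY@3: {A} ∪ {C} = {A,C} (union, +1)
FGHY@3: {A,C} ∪ {G} = {A,C,G} (union, +1)
FG@4: {T} ∪ {G} = {G,T} (union, +1)
FGY@4: {G,T} ∩ {T} = {T} (intersection, +0)
FGHY@4: {T} ∩ {T} = {T} (intersection, +0)
FG@5: {T} ∪ {A} = {A,T} (union, +1)
FGY@5: {A,T} ∪ {G} = {A,G,T} (union, +1)
FGHY@5: {A,G,T} ∩ {G} = {G} (intersection, +0)
per-site changes: [2, 2, 1, 2, 1, 2]; total = 10

10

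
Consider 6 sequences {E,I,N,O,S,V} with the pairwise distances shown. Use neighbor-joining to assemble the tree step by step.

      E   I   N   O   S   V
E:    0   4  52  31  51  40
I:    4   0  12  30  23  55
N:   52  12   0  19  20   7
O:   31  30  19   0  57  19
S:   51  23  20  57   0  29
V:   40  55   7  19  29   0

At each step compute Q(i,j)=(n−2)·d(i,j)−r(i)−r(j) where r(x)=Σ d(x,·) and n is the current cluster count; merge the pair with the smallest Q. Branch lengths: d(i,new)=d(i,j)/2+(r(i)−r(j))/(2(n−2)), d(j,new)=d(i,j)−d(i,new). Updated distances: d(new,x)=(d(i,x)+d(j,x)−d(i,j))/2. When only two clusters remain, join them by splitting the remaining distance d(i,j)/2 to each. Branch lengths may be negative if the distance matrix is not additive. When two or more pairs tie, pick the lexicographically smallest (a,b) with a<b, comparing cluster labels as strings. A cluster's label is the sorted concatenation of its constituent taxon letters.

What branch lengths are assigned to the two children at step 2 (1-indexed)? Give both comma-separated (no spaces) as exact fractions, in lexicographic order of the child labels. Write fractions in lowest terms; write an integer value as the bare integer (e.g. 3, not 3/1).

step 1: merge (E,I) at d=4, Q=-286; branch lengths E→35/4, I→-19/4; new cluster EI
  updated: d(EI,N)=30, d(EI,O)=57/2, d(EI,S)=35, d(EI,V)=91/2
step 2: merge (EI,O) at d=57/2, Q=-177; branch lengths EI→101/6, O→35/3; new cluster EIO
  updated: d(EIO,N)=41/4, d(EIO,S)=127/4, d(EIO,V)=18
step 3: merge (EIO,V) at d=18, Q=-78; branch lengths EIO→21/2, V→15/2; new cluster EIOV
  updated: d(EIOV,N)=-3/8, d(EIOV,S)=171/8
step 4: merge (EIOV,N) at d=-3/8, Q=-41; branch lengths EIOV→1/2, N→-7/8; new cluster EINOV
  updated: d(EINOV,S)=167/8
step 5: merge (EINOV,S) at d=167/8; branch lengths EINOV→167/16, S→167/16; new cluster EINOSV
final tree: (((((E:35/4,I:-19/4):101/6,O:35/3):21/2,V:15/2):1/2,N:-7/8):167/16,S:167/16)
total length: 71

101/6,35/3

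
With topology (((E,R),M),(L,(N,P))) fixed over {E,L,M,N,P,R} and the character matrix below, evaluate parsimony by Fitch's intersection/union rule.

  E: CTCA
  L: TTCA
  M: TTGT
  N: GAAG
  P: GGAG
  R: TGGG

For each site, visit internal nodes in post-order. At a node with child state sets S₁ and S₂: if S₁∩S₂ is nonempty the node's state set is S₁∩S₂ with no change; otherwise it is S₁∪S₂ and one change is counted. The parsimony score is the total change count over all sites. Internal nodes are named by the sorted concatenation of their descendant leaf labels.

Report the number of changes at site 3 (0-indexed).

3

[col 0] ER: children E:{C}, R:{T} ∪→ {C,T}; cost 1
[col 0] EMR: children ER:{C,T}, M:{T} ∩→ {T}; cost 0
[col 0] NP: children N:{G}, P:{G} ∩→ {G}; cost 0
[col 0] LNP: children L:{T}, NP:{G} ∪→ {G,T}; cost 1
[col 0] ELMNPR: children EMR:{T}, LNP:{G,T} ∩→ {T}; cost 0
[col 1] ER: children E:{T}, R:{G} ∪→ {G,T}; cost 1
[col 1] EMR: children ER:{G,T}, M:{T} ∩→ {T}; cost 0
[col 1] NP: children N:{A}, P:{G} ∪→ {A,G}; cost 1
[col 1] LNP: children L:{T}, NP:{A,G} ∪→ {A,G,T}; cost 1
[col 1] ELMNPR: children EMR:{T}, LNP:{A,G,T} ∩→ {T}; cost 0
[col 2] ER: children E:{C}, R:{G} ∪→ {C,G}; cost 1
[col 2] EMR: children ER:{C,G}, M:{G} ∩→ {G}; cost 0
[col 2] NP: children N:{A}, P:{A} ∩→ {A}; cost 0
[col 2] LNP: children L:{C}, NP:{A} ∪→ {A,C}; cost 1
[col 2] ELMNPR: children EMR:{G}, LNP:{A,C} ∪→ {A,C,G}; cost 1
[col 3] ER: children E:{A}, R:{G} ∪→ {A,G}; cost 1
[col 3] EMR: children ER:{A,G}, M:{T} ∪→ {A,G,T}; cost 1
[col 3] NP: children N:{G}, P:{G} ∩→ {G}; cost 0
[col 3] LNP: children L:{A}, NP:{G} ∪→ {A,G}; cost 1
[col 3] ELMNPR: children EMR:{A,G,T}, LNP:{A,G} ∩→ {A,G}; cost 0
per-site changes: [2, 3, 3, 3]; total = 11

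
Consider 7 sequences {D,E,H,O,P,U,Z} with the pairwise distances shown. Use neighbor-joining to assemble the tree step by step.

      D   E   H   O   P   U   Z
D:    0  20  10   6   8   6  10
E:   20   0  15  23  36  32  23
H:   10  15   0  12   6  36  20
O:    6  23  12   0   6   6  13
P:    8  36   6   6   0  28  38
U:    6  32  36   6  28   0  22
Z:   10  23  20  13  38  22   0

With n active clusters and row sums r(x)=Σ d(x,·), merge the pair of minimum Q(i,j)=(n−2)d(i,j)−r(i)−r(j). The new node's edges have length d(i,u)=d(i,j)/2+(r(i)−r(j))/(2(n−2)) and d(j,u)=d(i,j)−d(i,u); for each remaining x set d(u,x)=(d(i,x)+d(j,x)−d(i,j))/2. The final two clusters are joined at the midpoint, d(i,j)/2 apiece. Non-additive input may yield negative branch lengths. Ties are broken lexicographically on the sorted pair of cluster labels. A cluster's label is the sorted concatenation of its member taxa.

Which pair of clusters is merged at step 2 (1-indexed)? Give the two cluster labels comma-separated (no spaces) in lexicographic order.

O,U

iteration 1: select H,P (d=6, Q=-191); attach at lengths (7/10, 53/10); label the merged cluster HP
  updated: d(D,HP)=6, d(E,HP)=45/2, d(HP,O)=6, d(HP,U)=29, d(HP,Z)=26
iteration 2: select O,U (d=6, Q=-125); attach at lengths (-17/8, 65/8); label the merged cluster OU
  updated: d(D,OU)=3, d(E,OU)=49/2, d(HP,OU)=29/2, d(OU,Z)=29/2
iteration 3: select E,Z (d=23, Q=-189/2); attach at lengths (57/4, 35/4); label the merged cluster EZ
  updated: d(D,EZ)=7/2, d(EZ,HP)=51/4, d(EZ,OU)=8
iteration 4: select D,HP (d=6, Q=-135/4); attach at lengths (-35/16, 131/16); label the merged cluster DHP
  updated: d(DHP,EZ)=41/8, d(DHP,OU)=23/4
iteration 5: select DHP,EZ (d=41/8, Q=-151/8); attach at lengths (23/16, 59/16); label the merged cluster DEHPZ
  updated: d(DEHPZ,OU)=69/16
iteration 6: select DEHPZ,OU (d=69/16); attach at lengths (69/32, 69/32); label the merged cluster DEHOPUZ
final tree: (((D:-35/16,(H:7/10,P:53/10):131/16):23/16,(E:57/4,Z:35/4):59/16):69/32,(O:-17/8,U:65/8):69/32)
total length: 807/16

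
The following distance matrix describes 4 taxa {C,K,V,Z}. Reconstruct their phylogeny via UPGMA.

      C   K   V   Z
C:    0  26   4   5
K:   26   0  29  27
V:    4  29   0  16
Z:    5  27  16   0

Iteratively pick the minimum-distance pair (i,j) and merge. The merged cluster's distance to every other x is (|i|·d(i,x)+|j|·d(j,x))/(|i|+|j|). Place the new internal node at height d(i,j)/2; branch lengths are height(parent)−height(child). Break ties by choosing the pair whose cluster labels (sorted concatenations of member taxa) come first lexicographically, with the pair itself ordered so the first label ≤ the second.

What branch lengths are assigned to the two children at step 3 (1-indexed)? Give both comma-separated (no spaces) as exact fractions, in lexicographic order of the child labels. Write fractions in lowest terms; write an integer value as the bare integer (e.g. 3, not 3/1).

101/12,41/3

iteration 1: select C,V (d=4); attach at lengths (2, 2); label the merged cluster CV
  updated: d(CV,K)=55/2, d(CV,Z)=21/2
iteration 2: select CV,Z (d=21/2); attach at lengths (13/4, 21/4); label the merged cluster CVZ
  updated: d(CVZ,K)=82/3
iteration 3: select CVZ,K (d=82/3); attach at lengths (101/12, 41/3); label the merged cluster CKVZ
final tree: (((C:2,V:2):13/4,Z:21/4):101/12,K:41/3)
total length: 415/12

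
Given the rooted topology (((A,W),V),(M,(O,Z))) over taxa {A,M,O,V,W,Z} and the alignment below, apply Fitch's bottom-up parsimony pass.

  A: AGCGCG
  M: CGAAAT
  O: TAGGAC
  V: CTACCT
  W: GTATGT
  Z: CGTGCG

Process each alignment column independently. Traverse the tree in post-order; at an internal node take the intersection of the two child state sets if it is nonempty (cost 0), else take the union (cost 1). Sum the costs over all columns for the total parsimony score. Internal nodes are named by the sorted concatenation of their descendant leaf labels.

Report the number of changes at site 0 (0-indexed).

3

[col 0] AW: children A:{A}, W:{G} ∪→ {A,G}; cost 1
[col 0] AVW: children AW:{A,G}, V:{C} ∪→ {A,C,G}; cost 1
[col 0] OZ: children O:{T}, Z:{C} ∪→ {C,T}; cost 1
[col 0] MOZ: children M:{C}, OZ:{C,T} ∩→ {C}; cost 0
[col 0] AMOVWZ: children AVW:{A,C,G}, MOZ:{C} ∩→ {C}; cost 0
[col 1] AW: children A:{G}, W:{T} ∪→ {G,T}; cost 1
[col 1] AVW: children AW:{G,T}, V:{T} ∩→ {T}; cost 0
[col 1] OZ: children O:{A}, Z:{G} ∪→ {A,G}; cost 1
[col 1] MOZ: children M:{G}, OZ:{A,G} ∩→ {G}; cost 0
[col 1] AMOVWZ: children AVW:{T}, MOZ:{G} ∪→ {G,T}; cost 1
[col 2] AW: children A:{C}, W:{A} ∪→ {A,C}; cost 1
[col 2] AVW: children AW:{A,C}, V:{A} ∩→ {A}; cost 0
[col 2] OZ: children O:{G}, Z:{T} ∪→ {G,T}; cost 1
[col 2] MOZ: children M:{A}, OZ:{G,T} ∪→ {A,G,T}; cost 1
[col 2] AMOVWZ: children AVW:{A}, MOZ:{A,G,T} ∩→ {A}; cost 0
[col 3] AW: children A:{G}, W:{T} ∪→ {G,T}; cost 1
[col 3] AVW: children AW:{G,T}, V:{C} ∪→ {C,G,T}; cost 1
[col 3] OZ: children O:{G}, Z:{G} ∩→ {G}; cost 0
[col 3] MOZ: children M:{A}, OZ:{G} ∪→ {A,G}; cost 1
[col 3] AMOVWZ: children AVW:{C,G,T}, MOZ:{A,G} ∩→ {G}; cost 0
[col 4] AW: children A:{C}, W:{G} ∪→ {C,G}; cost 1
[col 4] AVW: children AW:{C,G}, V:{C} ∩→ {C}; cost 0
[col 4] OZ: children O:{A}, Z:{C} ∪→ {A,C}; cost 1
[col 4] MOZ: children M:{A}, OZ:{A,C} ∩→ {A}; cost 0
[col 4] AMOVWZ: children AVW:{C}, MOZ:{A} ∪→ {A,C}; cost 1
[col 5] AW: children A:{G}, W:{T} ∪→ {G,T}; cost 1
[col 5] AVW: children AW:{G,T}, V:{T} ∩→ {T}; cost 0
[col 5] OZ: children O:{C}, Z:{G} ∪→ {C,G}; cost 1
[col 5] MOZ: children M:{T}, OZ:{C,G} ∪→ {C,G,T}; cost 1
[col 5] AMOVWZ: children AVW:{T}, MOZ:{C,G,T} ∩→ {T}; cost 0
per-site changes: [3, 3, 3, 3, 3, 3]; total = 18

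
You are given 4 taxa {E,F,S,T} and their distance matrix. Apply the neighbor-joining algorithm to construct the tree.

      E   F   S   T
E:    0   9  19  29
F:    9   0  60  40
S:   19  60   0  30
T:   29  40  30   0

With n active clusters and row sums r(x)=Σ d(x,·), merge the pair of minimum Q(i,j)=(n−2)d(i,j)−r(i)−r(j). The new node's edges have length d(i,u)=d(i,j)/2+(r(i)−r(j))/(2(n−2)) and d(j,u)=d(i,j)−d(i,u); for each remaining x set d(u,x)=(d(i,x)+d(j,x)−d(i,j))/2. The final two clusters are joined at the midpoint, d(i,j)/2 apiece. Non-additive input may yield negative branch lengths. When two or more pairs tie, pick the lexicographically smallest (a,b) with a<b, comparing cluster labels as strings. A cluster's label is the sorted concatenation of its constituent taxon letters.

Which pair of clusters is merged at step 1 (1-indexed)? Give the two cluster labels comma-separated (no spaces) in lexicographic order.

1. join E+F (d=9, Q=-148) ⇒ EF; edges |E|=-17/2, |F|=35/2
  updated: d(EF,S)=35, d(EF,T)=30
2. join EF+S (d=35, Q=-95) ⇒ EFS; edges |EF|=35/2, |S|=35/2
  updated: d(EFS,T)=25/2
3. join EFS+T (d=25/2) ⇒ EFST; edges |EFS|=25/4, |T|=25/4
final tree: (((E:-17/2,F:35/2):35/2,S:35/2):25/4,T:25/4)
total length: 113/2

E,F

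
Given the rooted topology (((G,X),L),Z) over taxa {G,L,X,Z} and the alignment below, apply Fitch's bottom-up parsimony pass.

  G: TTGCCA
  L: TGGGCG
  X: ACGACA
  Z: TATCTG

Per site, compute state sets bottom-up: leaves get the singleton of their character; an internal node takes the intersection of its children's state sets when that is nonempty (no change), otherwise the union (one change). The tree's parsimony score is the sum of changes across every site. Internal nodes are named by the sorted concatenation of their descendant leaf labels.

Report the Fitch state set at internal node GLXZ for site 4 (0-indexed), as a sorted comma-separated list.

GX@0: {T} ∪ {A} = {A,T} (union, +1)
GLX@0: {A,T} ∩ {T} = {T} (intersection, +0)
GLXZ@0: {T} ∩ {T} = {T} (intersection, +0)
GX@1: {T} ∪ {C} = {C,T} (union, +1)
GLX@1: {C,T} ∪ {G} = {C,G,T} (union, +1)
GLXZ@1: {C,G,T} ∪ {A} = {A,C,G,T} (union, +1)
GX@2: {G} ∩ {G} = {G} (intersection, +0)
GLX@2: {G} ∩ {G} = {G} (intersection, +0)
GLXZ@2: {G} ∪ {T} = {G,T} (union, +1)
GX@3: {C} ∪ {A} = {A,C} (union, +1)
GLX@3: {A,C} ∪ {G} = {A,C,G} (union, +1)
GLXZ@3: {A,C,G} ∩ {C} = {C} (intersection, +0)
GX@4: {C} ∩ {C} = {C} (intersection, +0)
GLX@4: {C} ∩ {C} = {C} (intersection, +0)
GLXZ@4: {C} ∪ {T} = {C,T} (union, +1)
GX@5: {A} ∩ {A} = {A} (intersection, +0)
GLX@5: {A} ∪ {G} = {A,G} (union, +1)
GLXZ@5: {A,G} ∩ {G} = {G} (intersection, +0)
per-site changes: [1, 3, 1, 2, 1, 1]; total = 9

C,T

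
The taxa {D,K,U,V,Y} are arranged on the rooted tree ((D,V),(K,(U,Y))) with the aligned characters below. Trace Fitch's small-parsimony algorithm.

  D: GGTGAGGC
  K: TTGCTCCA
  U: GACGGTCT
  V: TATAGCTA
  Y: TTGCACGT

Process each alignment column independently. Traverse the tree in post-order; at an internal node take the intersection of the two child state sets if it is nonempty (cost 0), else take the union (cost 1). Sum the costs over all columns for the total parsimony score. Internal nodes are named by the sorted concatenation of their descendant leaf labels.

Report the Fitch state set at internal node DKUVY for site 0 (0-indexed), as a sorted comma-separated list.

site 0, node DV: D={G} ∪ V={T} → {G,T} (+1)
site 0, node UY: U={G} ∪ Y={T} → {G,T} (+1)
site 0, node KUY: K={T} ∩ UY={G,T} → {T} (+0)
site 0, node DKUVY: DV={G,T} ∩ KUY={T} → {T} (+0)
site 1, node DV: D={G} ∪ V={A} → {A,G} (+1)
site 1, node UY: U={A} ∪ Y={T} → {A,T} (+1)
site 1, node KUY: K={T} ∩ UY={A,T} → {T} (+0)
site 1, node DKUVY: DV={A,G} ∪ KUY={T} → {A,G,T} (+1)
site 2, node DV: D={T} ∩ V={T} → {T} (+0)
site 2, node UY: U={C} ∪ Y={G} → {C,G} (+1)
site 2, node KUY: K={G} ∩ UY={C,G} → {G} (+0)
site 2, node DKUVY: DV={T} ∪ KUY={G} → {G,T} (+1)
site 3, node DV: D={G} ∪ V={A} → {A,G} (+1)
site 3, node UY: U={G} ∪ Y={C} → {C,G} (+1)
site 3, node KUY: K={C} ∩ UY={C,G} → {C} (+0)
site 3, node DKUVY: DV={A,G} ∪ KUY={C} → {A,C,G} (+1)
site 4, node DV: D={A} ∪ V={G} → {A,G} (+1)
site 4, node UY: U={G} ∪ Y={A} → {A,G} (+1)
site 4, node KUY: K={T} ∪ UY={A,G} → {A,G,T} (+1)
site 4, node DKUVY: DV={A,G} ∩ KUY={A,G,T} → {A,G} (+0)
site 5, node DV: D={G} ∪ V={C} → {C,G} (+1)
site 5, node UY: U={T} ∪ Y={C} → {C,T} (+1)
site 5, node KUY: K={C} ∩ UY={C,T} → {C} (+0)
site 5, node DKUVY: DV={C,G} ∩ KUY={C} → {C} (+0)
site 6, node DV: D={G} ∪ V={T} → {G,T} (+1)
site 6, node UY: U={C} ∪ Y={G} → {C,G} (+1)
site 6, node KUY: K={C} ∩ UY={C,G} → {C} (+0)
site 6, node DKUVY: DV={G,T} ∪ KUY={C} → {C,G,T} (+1)
site 7, node DV: D={C} ∪ V={A} → {A,C} (+1)
site 7, node UY: U={T} ∩ Y={T} → {T} (+0)
site 7, node KUY: K={A} ∪ UY={T} → {A,T} (+1)
site 7, node DKUVY: DV={A,C} ∩ KUY={A,T} → {A} (+0)
per-site changes: [2, 3, 2, 3, 3, 2, 3, 2]; total = 20

T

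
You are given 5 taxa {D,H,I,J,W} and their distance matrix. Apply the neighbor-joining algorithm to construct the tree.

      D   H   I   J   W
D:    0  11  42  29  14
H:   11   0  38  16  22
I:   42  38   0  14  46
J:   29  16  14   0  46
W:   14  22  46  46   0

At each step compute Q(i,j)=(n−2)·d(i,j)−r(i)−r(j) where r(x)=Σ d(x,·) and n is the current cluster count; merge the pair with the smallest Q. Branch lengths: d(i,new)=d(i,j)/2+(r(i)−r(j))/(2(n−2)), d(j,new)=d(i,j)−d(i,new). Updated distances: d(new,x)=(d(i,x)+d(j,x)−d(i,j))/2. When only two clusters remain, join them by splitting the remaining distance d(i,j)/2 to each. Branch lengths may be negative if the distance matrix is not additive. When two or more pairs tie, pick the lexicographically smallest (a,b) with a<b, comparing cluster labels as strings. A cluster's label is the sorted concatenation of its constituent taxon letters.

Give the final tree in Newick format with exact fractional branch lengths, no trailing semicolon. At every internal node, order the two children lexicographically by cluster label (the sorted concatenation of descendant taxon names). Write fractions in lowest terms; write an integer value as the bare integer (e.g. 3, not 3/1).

(((D:13/8,W:99/8):65/8,H:11/8):149/16,(I:77/6,J:7/6):149/16)

iteration 1: select I,J (d=14, Q=-203); attach at lengths (77/6, 7/6); label the merged cluster IJ
  updated: d(D,IJ)=57/2, d(H,IJ)=20, d(IJ,W)=39
iteration 2: select D,W (d=14, Q=-201/2); attach at lengths (13/8, 99/8); label the merged cluster DW
  updated: d(DW,H)=19/2, d(DW,IJ)=107/4
iteration 3: select DW,H (d=19/2, Q=-225/4); attach at lengths (65/8, 11/8); label the merged cluster DHW
  updated: d(DHW,IJ)=149/8
iteration 4: select DHW,IJ (d=149/8); attach at lengths (149/16, 149/16); label the merged cluster DHIJW
final tree: (((D:13/8,W:99/8):65/8,H:11/8):149/16,(I:77/6,J:7/6):149/16)
total length: 449/8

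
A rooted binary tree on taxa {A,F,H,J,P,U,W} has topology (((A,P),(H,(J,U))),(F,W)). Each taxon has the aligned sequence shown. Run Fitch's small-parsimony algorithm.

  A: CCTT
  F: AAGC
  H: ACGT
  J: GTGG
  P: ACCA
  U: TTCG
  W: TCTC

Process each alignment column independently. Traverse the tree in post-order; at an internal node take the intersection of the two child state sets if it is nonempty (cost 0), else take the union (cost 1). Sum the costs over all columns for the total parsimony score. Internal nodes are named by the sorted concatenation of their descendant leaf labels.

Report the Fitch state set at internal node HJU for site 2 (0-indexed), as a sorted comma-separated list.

G

[col 0] AP: children A:{C}, P:{A} ∪→ {A,C}; cost 1
[col 0] JU: children J:{G}, U:{T} ∪→ {G,T}; cost 1
[col 0] HJU: children H:{A}, JU:{G,T} ∪→ {A,G,T}; cost 1
[col 0] AHJPU: children AP:{A,C}, HJU:{A,G,T} ∩→ {A}; cost 0
[col 0] FW: children F:{A}, W:{T} ∪→ {A,T}; cost 1
[col 0] AFHJPUW: children AHJPU:{A}, FW:{A,T} ∩→ {A}; cost 0
[col 1] AP: children A:{C}, P:{C} ∩→ {C}; cost 0
[col 1] JU: children J:{T}, U:{T} ∩→ {T}; cost 0
[col 1] HJU: children H:{C}, JU:{T} ∪→ {C,T}; cost 1
[col 1] AHJPU: children AP:{C}, HJU:{C,T} ∩→ {C}; cost 0
[col 1] FW: children F:{A}, W:{C} ∪→ {A,C}; cost 1
[col 1] AFHJPUW: children AHJPU:{C}, FW:{A,C} ∩→ {C}; cost 0
[col 2] AP: children A:{T}, P:{C} ∪→ {C,T}; cost 1
[col 2] JU: children J:{G}, U:{C} ∪→ {C,G}; cost 1
[col 2] HJU: children H:{G}, JU:{C,G} ∩→ {G}; cost 0
[col 2] AHJPU: children AP:{C,T}, HJU:{G} ∪→ {C,G,T}; cost 1
[col 2] FW: children F:{G}, W:{T} ∪→ {G,T}; cost 1
[col 2] AFHJPUW: children AHJPU:{C,G,T}, FW:{G,T} ∩→ {G,T}; cost 0
[col 3] AP: children A:{T}, P:{A} ∪→ {A,T}; cost 1
[col 3] JU: children J:{G}, U:{G} ∩→ {G}; cost 0
[col 3] HJU: children H:{T}, JU:{G} ∪→ {G,T}; cost 1
[col 3] AHJPU: children AP:{A,T}, HJU:{G,T} ∩→ {T}; cost 0
[col 3] FW: children F:{C}, W:{C} ∩→ {C}; cost 0
[col 3] AFHJPUW: children AHJPU:{T}, FW:{C} ∪→ {C,T}; cost 1
per-site changes: [4, 2, 4, 3]; total = 13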